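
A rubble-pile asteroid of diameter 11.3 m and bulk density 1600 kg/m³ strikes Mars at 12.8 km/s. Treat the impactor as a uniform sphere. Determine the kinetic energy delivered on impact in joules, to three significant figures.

v = 12800 m/s.
Mass m = (π/6) ρ d³ = (π/6) × 1600 × (11.3)³ = 1.209 × 10^6 kg
E = ½ m v² = 0.5 × 1.209 × 10^6 × (12800)² = 9.904 × 10^13 J

E ≈ 9.90 × 10^13 J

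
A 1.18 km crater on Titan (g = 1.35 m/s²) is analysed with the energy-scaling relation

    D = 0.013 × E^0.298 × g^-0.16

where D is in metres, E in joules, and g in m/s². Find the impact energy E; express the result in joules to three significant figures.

Rearranging: E = [D / (0.013 · g^-0.16)]^(1/0.298).
D = 1180 m.
g^-0.16 = 1.35^-0.16 = 0.9531
D / (0.013 × 0.9531) = 1180 / (0.01239) = 9.524 × 10^4
E = (9.524 × 10^4)^3.3557 = 5.098 × 10^16 J

E ≈ 5.10 × 10^16 J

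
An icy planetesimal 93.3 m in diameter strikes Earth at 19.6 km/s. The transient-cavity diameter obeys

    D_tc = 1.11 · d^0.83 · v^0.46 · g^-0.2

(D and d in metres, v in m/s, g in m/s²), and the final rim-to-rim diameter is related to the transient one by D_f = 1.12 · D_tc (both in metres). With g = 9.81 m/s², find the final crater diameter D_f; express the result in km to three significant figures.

D_f ≈ 3.20 km

v = 19600 m/s.
d^0.83 = 93.3^0.83 = 43.15
v^0.46 = 19600^0.46 = 94.28
g^-0.2 = 9.81^-0.2 = 0.6334
D_tc = 1.11 × 43.15 × 94.28 × 0.6334 = 2860 m
D_f = 1.12 × 2860 = 3203 m
     = 3.203 km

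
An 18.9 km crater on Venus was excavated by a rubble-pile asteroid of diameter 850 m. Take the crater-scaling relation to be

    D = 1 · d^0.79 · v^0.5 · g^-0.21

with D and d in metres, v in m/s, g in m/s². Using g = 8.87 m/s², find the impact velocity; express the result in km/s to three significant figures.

Rearranging for v: v = [D / (1 · 850^0.79 · 8.87^-0.21)]^(1/0.5).
D = 18900 m.
850^0.79 = 206.2
8.87^-0.21 = 0.6323
Denominator = 1 × 206.2 × 0.6323 = 130.4
D / 130.4 = 18900 / 130.4 = 144.9
v = 144.9^(1/0.5) = 144.9^2 = 20996 m/s

v ≈ 21.0 km/s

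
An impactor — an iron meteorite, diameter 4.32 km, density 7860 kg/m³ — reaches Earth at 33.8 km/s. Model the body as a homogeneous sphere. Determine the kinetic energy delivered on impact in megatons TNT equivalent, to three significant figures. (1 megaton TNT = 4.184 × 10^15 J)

d = 4320 m; v = 33800 m/s.
Mass m = (π/6) ρ d³ = (π/6) × 7860 × (4320)³ = 3.318 × 10^14 kg
E = ½ m v² = 0.5 × 3.318 × 10^14 × (33800)² = 1.895 × 10^23 J
   = 1.895 × 10^23 / 4.184×10^15 = 4.529 × 10^7 Mt

E ≈ 4.53 × 10^7 Mt TNT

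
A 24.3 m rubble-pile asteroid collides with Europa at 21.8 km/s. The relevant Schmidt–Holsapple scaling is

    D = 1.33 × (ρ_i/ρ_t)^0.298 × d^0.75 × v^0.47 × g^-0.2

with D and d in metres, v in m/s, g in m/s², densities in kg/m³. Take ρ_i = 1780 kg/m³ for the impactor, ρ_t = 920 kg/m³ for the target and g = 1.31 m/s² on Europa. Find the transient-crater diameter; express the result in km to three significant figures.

In SI units: v = 21800 m/s.
(ρ_i/ρ_t)^0.298 = (1780/920)^0.298 = 1.217
d^0.75 = 24.3^0.75 = 10.94
v^0.47 = 21800^0.47 = 109.4
g^-0.2 = 1.31^-0.2 = 0.9474
D = 1.33 × 1.217 × 10.94 × 109.4 × 0.9474 = 1835 m
   = 1.835 km

D ≈ 1.84 km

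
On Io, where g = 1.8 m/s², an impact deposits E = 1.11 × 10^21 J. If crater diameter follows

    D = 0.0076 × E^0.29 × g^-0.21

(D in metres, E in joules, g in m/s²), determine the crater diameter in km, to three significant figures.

E^0.29 = (1.11 × 10^21)^0.29 = 1.268 × 10^6
g^-0.21 = 1.8^-0.21 = 0.8839
D = 0.0076 × 1.268 × 10^6 × 0.8839 = 8518 m
   = 8.518 km

D ≈ 8.52 km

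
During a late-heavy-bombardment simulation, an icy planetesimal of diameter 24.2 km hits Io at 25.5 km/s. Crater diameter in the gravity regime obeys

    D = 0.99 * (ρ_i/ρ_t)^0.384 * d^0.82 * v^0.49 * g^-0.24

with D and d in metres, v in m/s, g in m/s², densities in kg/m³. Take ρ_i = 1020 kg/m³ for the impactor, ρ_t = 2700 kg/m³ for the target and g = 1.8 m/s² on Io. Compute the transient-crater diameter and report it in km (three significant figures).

In SI units: d = 24200 m, v = 25500 m/s.
(ρ_i/ρ_t)^0.384 = (1020/2700)^0.384 = 0.6881
d^0.82 = 24200^0.82 = 3933
v^0.49 = 25500^0.49 = 144.3
g^-0.24 = 1.8^-0.24 = 0.8684
D = 0.99 × 0.6881 × 3933 × 144.3 × 0.8684 = 3.357 × 10^5 m
   = 335.7 km

D ≈ 336 km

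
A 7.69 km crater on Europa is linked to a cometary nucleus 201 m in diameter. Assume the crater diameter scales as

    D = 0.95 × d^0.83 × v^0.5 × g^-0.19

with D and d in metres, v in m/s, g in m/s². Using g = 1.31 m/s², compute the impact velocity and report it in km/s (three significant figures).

v ≈ 10.9 km/s

Rearranging for v: v = [D / (0.95 · 201^0.83 · 1.31^-0.19)]^(1/0.5).
D = 7690 m.
201^0.83 = 81.59
1.31^-0.19 = 0.9500
Denominator = 0.95 × 81.59 × 0.9500 = 73.63
D / 73.63 = 7690 / 73.63 = 104.4
v = 104.4^(1/0.5) = 104.4^2 = 10899 m/s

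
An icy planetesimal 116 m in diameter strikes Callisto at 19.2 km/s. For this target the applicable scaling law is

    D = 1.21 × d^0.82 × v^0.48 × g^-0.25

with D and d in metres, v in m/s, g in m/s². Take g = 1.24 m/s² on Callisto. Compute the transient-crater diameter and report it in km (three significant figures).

D ≈ 6.43 km

In SI units: v = 19200 m/s.
d^0.82 = 116^0.82 = 49.30
v^0.48 = 19200^0.48 = 113.8
g^-0.25 = 1.24^-0.25 = 0.9476
D = 1.21 × 49.30 × 113.8 × 0.9476 = 6433 m
   = 6.433 km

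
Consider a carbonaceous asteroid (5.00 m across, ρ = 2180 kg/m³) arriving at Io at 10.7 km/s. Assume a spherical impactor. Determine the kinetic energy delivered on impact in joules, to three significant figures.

v = 10700 m/s.
Mass m = (π/6) ρ d³ = (π/6) × 2180 × (5)³ = 1.427 × 10^5 kg
E = ½ m v² = 0.5 × 1.427 × 10^5 × (10700)² = 8.169 × 10^12 J

E ≈ 8.17 × 10^12 J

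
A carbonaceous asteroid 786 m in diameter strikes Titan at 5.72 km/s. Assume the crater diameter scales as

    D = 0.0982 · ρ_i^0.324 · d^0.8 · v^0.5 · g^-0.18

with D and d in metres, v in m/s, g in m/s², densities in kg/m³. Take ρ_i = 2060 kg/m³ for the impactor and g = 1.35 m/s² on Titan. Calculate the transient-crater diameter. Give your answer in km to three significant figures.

In SI units: v = 5720 m/s.
ρ_i^0.324 = 2060^0.324 = 11.85
d^0.8 = 786^0.8 = 207.2
v^0.5 = 5720^0.5 = 75.63
g^-0.18 = 1.35^-0.18 = 0.9474
D = 0.0982 × 11.85 × 207.2 × 75.63 × 0.9474 = 17276 m
   = 17.28 km

D ≈ 17.3 km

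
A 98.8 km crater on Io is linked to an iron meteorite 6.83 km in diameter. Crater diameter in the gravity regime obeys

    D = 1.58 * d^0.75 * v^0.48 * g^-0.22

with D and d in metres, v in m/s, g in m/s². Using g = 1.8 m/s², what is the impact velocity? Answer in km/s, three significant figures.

v ≈ 13.1 km/s

Rearranging for v: v = [D / (1.58 · 6830^0.75 · 1.8^-0.22)]^(1/0.48).
D = 98800 m.
6830^0.75 = 751.3
1.8^-0.22 = 0.8787
Denominator = 1.58 × 751.3 × 0.8787 = 1043
D / 1043 = 98800 / 1043 = 94.73
v = 94.73^(1/0.48) = 94.73^2.0833 = 13110 m/s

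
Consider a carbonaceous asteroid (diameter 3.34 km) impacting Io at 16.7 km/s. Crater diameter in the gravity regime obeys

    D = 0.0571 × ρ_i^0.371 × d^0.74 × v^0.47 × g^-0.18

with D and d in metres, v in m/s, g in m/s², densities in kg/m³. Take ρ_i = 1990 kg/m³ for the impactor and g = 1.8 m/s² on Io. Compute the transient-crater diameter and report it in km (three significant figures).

D ≈ 33.6 km

In SI units: d = 3340 m, v = 16700 m/s.
ρ_i^0.371 = 1990^0.371 = 16.74
d^0.74 = 3340^0.74 = 405.1
v^0.47 = 16700^0.47 = 96.53
g^-0.18 = 1.8^-0.18 = 0.8996
D = 0.0571 × 16.74 × 405.1 × 96.53 × 0.8996 = 33625 m
   = 33.63 km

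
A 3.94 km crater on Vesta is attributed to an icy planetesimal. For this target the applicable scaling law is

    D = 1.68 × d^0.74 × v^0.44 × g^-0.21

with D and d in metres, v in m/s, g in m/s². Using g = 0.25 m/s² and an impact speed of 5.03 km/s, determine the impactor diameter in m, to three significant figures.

d ≈ 152 m

Rearranging for d: d = [D / (1.68 · 5030^0.44 · 0.25^-0.21)]^(1/0.74).
D = 3940 m.
5030^0.44 = 42.53
0.25^-0.21 = 1.338
Denominator = 1.68 × 42.53 × 1.338 = 95.60
D / 95.60 = 3940 / 95.60 = 41.21
d = 41.21^(1/0.74) = 41.21^1.3514 = 152.2 m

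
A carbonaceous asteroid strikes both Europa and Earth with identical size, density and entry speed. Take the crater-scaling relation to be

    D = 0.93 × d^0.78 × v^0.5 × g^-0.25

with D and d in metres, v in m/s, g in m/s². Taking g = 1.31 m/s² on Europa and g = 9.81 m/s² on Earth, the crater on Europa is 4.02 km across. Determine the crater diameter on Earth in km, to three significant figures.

All impactor-dependent factors cancel in the ratio, leaving D_Earth/D_Europa = (g_Earth/g_Europa)^-0.25.
(9.81/1.31)^-0.25 = 7.489^-0.25 = 0.6045
D_Earth = 0.6045 × 4.02 km = 2.43 km

D ≈ 2.43 km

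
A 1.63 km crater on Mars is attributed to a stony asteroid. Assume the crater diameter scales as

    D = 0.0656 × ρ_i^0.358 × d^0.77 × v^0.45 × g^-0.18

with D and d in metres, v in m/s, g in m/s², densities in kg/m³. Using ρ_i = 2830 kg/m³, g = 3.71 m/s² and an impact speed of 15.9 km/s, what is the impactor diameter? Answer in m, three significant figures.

d ≈ 60.4 m

Rearranging for d: d = [D / (0.0656 · 2830^0.358 · 15900^0.45 · 3.71^-0.18)]^(1/0.77).
D = 1630 m.
2830^0.358 = 17.21
15900^0.45 = 77.74
3.71^-0.18 = 0.7898
Denominator = 0.0656 × 17.21 × 77.74 × 0.7898 = 69.32
D / 69.32 = 1630 / 69.32 = 23.51
d = 23.51^(1/0.77) = 23.51^1.2987 = 60.37 m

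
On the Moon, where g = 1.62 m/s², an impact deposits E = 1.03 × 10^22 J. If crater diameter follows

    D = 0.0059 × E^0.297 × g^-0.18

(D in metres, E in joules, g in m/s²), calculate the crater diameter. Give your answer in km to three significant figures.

E^0.297 = (1.03 × 10^22)^0.297 = 3.450 × 10^6
g^-0.18 = 1.62^-0.18 = 0.9168
D = 0.0059 × 3.450 × 10^6 × 0.9168 = 18661 m
   = 18.66 km

D ≈ 18.7 km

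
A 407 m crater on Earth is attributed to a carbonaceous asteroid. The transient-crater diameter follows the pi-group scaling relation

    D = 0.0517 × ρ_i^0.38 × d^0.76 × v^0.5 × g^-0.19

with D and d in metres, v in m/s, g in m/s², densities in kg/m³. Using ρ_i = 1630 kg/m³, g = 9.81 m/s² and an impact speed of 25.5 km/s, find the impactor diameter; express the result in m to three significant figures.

Rearranging for d: d = [D / (0.0517 · 1630^0.38 · 25500^0.5 · 9.81^-0.19)]^(1/0.76).
1630^0.38 = 16.62
25500^0.5 = 159.7
9.81^-0.19 = 0.6480
Denominator = 0.0517 × 16.62 × 159.7 × 0.6480 = 88.92
D / 88.92 = 407 / 88.92 = 4.577
d = 4.577^(1/0.76) = 4.577^1.3158 = 7.399 m

d ≈ 7.40 m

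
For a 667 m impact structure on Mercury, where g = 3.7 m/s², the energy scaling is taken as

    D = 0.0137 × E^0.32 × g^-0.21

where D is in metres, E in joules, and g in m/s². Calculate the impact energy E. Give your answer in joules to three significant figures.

E ≈ 1.05 × 10^15 J

Rearranging: E = [D / (0.0137 · g^-0.21)]^(1/0.32).
g^-0.21 = 3.7^-0.21 = 0.7598
D / (0.0137 × 0.7598) = 667 / (0.01041) = 6.407 × 10^4
E = (6.407 × 10^4)^3.125 = 1.049 × 10^15 J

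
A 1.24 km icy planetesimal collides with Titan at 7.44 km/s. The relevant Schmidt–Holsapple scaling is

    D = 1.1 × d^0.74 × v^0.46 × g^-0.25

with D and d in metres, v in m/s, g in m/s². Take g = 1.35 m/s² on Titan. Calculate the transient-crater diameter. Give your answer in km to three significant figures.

D ≈ 12.0 km

In SI units: d = 1240 m, v = 7440 m/s.
d^0.74 = 1240^0.74 = 194.6
v^0.46 = 7440^0.46 = 60.38
g^-0.25 = 1.35^-0.25 = 0.9277
D = 1.1 × 194.6 × 60.38 × 0.9277 = 11990 m
   = 11.99 km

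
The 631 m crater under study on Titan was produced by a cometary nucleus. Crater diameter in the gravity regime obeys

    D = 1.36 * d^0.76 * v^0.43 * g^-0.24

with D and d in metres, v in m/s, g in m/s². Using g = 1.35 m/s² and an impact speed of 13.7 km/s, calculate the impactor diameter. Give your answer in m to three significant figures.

Rearranging for d: d = [D / (1.36 · 13700^0.43 · 1.35^-0.24)]^(1/0.76).
13700^0.43 = 60.09
1.35^-0.24 = 0.9305
Denominator = 1.36 × 60.09 × 0.9305 = 76.04
D / 76.04 = 631 / 76.04 = 8.298
d = 8.298^(1/0.76) = 8.298^1.3158 = 16.19 m

d ≈ 16.2 m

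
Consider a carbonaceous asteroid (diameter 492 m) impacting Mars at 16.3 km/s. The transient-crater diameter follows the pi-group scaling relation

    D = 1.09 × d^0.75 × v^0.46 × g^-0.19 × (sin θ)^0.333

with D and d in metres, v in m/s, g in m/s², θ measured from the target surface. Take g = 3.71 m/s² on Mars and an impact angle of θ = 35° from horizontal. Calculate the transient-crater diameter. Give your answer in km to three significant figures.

D ≈ 6.39 km

In SI units: v = 16300 m/s.
d^0.75 = 492^0.75 = 104.5
v^0.46 = 16300^0.46 = 86.62
g^-0.19 = 3.71^-0.19 = 0.7795
(sin 35°)^0.333 = 0.5736^0.333 = 0.8310
D = 1.09 × 104.5 × 86.62 × 0.7795 × 0.8310 = 6391 m
   = 6.391 km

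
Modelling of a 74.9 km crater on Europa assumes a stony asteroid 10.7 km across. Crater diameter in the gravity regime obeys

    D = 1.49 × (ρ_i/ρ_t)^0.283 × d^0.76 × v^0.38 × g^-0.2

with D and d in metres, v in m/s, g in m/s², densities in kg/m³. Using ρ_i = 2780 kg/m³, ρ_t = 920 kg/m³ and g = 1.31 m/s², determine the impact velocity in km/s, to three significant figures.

Rearranging for v: v = [D / (1.49 · (2780/920)^0.283 · 10700^0.76 · 1.31^-0.2)]^(1/0.38).
D = 74900 m.
(2780/920)^0.283 = 1.367
10700^0.76 = 1154
1.31^-0.2 = 0.9474
Denominator = 1.49 × 1.367 × 1154 × 0.9474 = 2227
D / 2227 = 74900 / 2227 = 33.63
v = 33.63^(1/0.38) = 33.63^2.6316 = 10417 m/s

v ≈ 10.4 km/s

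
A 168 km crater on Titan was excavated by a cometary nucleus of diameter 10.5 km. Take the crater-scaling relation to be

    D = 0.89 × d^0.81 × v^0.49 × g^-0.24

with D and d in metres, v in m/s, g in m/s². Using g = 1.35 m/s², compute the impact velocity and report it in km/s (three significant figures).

v ≈ 15.3 km/s

Rearranging for v: v = [D / (0.89 · 10500^0.81 · 1.35^-0.24)]^(1/0.49).
D = 168000 m.
10500^0.81 = 1808
1.35^-0.24 = 0.9305
Denominator = 0.89 × 1808 × 0.9305 = 1497
D / 1497 = 168000 / 1497 = 112.2
v = 112.2^(1/0.49) = 112.2^2.0408 = 15262 m/s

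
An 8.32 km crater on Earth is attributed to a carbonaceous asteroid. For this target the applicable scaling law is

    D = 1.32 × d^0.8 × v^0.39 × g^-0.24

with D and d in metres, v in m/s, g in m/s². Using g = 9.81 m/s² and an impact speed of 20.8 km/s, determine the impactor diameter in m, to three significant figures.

Rearranging for d: d = [D / (1.32 · 20800^0.39 · 9.81^-0.24)]^(1/0.8).
D = 8320 m.
20800^0.39 = 48.31
9.81^-0.24 = 0.5781
Denominator = 1.32 × 48.31 × 0.5781 = 36.86
D / 36.86 = 8320 / 36.86 = 225.7
d = 225.7^(1/0.8) = 225.7^1.25 = 874.8 m

d ≈ 875 m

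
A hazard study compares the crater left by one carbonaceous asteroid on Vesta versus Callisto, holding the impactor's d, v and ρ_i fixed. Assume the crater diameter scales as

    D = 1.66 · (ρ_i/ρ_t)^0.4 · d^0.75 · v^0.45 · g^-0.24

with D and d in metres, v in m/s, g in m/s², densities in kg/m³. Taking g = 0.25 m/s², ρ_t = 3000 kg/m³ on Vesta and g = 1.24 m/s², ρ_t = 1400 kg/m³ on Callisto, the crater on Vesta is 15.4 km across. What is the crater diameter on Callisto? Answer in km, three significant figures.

The impactor-only factors (d, v, ρ_i) cancel in the ratio, leaving D_Callisto/D_Vesta = (g_Callisto/g_Vesta)^-0.24 · (ρ_t,Vesta/ρ_t,Callisto)^0.4.
(1.24/0.25)^-0.24 = 4.960^-0.24 = 0.6809
(3000/1400)^0.4 = 2.143^0.4 = 1.356
Ratio = 0.6809 × 1.356 = 0.9233
D_Callisto = 0.9233 × 15.4 km = 14.2 km

D ≈ 14.2 km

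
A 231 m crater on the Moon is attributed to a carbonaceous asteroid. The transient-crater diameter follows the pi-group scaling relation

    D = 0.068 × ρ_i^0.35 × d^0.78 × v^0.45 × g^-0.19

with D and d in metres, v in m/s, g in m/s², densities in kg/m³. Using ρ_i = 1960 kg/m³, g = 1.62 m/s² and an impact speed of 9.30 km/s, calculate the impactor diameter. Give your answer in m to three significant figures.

d ≈ 6.48 m

Rearranging for d: d = [D / (0.068 · 1960^0.35 · 9300^0.45 · 1.62^-0.19)]^(1/0.78).
1960^0.35 = 14.20
9300^0.45 = 61.07
1.62^-0.19 = 0.9124
Denominator = 0.068 × 14.20 × 61.07 × 0.9124 = 53.80
D / 53.80 = 231 / 53.80 = 4.294
d = 4.294^(1/0.78) = 4.294^1.2821 = 6.477 m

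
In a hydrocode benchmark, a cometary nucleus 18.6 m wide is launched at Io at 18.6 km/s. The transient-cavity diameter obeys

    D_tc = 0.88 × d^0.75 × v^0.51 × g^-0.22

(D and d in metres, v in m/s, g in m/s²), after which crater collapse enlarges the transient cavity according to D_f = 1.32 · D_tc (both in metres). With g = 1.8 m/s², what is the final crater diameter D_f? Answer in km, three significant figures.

v = 18600 m/s.
d^0.75 = 18.6^0.75 = 8.956
v^0.51 = 18600^0.51 = 150.5
g^-0.22 = 1.8^-0.22 = 0.8787
D_tc = 0.88 × 8.956 × 150.5 × 0.8787 = 1042 m
D_f = 1.32 × 1042 = 1375 m
     = 1.375 km

D_f ≈ 1.38 km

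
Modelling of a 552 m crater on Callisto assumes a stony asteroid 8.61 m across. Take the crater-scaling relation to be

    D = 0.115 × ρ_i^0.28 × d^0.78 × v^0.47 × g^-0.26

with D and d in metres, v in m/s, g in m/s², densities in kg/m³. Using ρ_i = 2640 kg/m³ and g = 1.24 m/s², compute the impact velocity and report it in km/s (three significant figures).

v ≈ 19.7 km/s

Rearranging for v: v = [D / (0.115 · 2640^0.28 · 8.61^0.78 · 1.24^-0.26)]^(1/0.47).
2640^0.28 = 9.079
8.61^0.78 = 5.362
1.24^-0.26 = 0.9456
Denominator = 0.115 × 9.079 × 5.362 × 0.9456 = 5.294
D / 5.294 = 552 / 5.294 = 104.3
v = 104.3^(1/0.47) = 104.3^2.1277 = 19693 m/s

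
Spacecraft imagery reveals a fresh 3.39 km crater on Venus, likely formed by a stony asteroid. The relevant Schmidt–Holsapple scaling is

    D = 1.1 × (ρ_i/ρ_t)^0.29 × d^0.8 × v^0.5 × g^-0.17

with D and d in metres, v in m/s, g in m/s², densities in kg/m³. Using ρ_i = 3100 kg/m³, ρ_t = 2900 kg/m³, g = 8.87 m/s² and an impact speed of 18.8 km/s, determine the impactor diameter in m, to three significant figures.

d ≈ 76.0 m

Rearranging for d: d = [D / (1.1 · (3100/2900)^0.29 · 18800^0.5 · 8.87^-0.17)]^(1/0.8).
D = 3390 m.
(3100/2900)^0.29 = 1.020
18800^0.5 = 137.1
8.87^-0.17 = 0.6900
Denominator = 1.1 × 1.020 × 137.1 × 0.6900 = 106.1
D / 106.1 = 3390 / 106.1 = 31.95
d = 31.95^(1/0.8) = 31.95^1.25 = 75.96 m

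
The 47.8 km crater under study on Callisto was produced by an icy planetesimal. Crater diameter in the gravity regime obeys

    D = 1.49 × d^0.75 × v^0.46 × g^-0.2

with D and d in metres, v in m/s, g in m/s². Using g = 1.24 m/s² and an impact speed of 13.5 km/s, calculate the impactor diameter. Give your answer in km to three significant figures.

Rearranging for d: d = [D / (1.49 · 13500^0.46 · 1.24^-0.2)]^(1/0.75).
D = 47800 m.
13500^0.46 = 79.42
1.24^-0.2 = 0.9579
Denominator = 1.49 × 79.42 × 0.9579 = 113.4
D / 113.4 = 47800 / 113.4 = 421.5
d = 421.5^(1/0.75) = 421.5^1.3333 = 3160 m

d ≈ 3.16 km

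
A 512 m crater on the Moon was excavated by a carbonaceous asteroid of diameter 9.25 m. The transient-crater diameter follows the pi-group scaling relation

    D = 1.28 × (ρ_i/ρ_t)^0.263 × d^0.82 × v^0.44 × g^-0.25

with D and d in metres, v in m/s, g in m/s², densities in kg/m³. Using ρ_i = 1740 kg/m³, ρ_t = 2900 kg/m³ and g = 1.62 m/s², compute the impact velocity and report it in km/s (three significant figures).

Rearranging for v: v = [D / (1.28 · (1740/2900)^0.263 · 9.25^0.82 · 1.62^-0.25)]^(1/0.44).
(1740/2900)^0.263 = 0.8743
9.25^0.82 = 6.198
1.62^-0.25 = 0.8864
Denominator = 1.28 × 0.8743 × 6.198 × 0.8864 = 6.148
D / 6.148 = 512 / 6.148 = 83.28
v = 83.28^(1/0.44) = 83.28^2.2727 = 23164 m/s

v ≈ 23.2 km/s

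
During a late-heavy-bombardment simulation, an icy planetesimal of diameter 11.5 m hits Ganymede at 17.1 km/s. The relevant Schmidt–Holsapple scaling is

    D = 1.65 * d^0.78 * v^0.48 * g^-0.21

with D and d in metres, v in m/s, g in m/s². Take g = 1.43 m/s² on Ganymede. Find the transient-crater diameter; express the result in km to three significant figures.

In SI units: v = 17100 m/s.
d^0.78 = 11.5^0.78 = 6.720
v^0.48 = 17100^0.48 = 107.6
g^-0.21 = 1.43^-0.21 = 0.9276
D = 1.65 × 6.720 × 107.6 × 0.9276 = 1107 m
   = 1.107 km

D ≈ 1.11 km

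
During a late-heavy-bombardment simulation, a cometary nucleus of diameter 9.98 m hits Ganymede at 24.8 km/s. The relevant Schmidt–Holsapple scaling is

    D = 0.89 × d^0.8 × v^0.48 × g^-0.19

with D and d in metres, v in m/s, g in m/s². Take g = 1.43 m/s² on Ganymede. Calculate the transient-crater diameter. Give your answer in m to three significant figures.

D ≈ 674 m

In SI units: v = 24800 m/s.
d^0.8 = 9.98^0.8 = 6.299
v^0.48 = 24800^0.48 = 128.6
g^-0.19 = 1.43^-0.19 = 0.9343
D = 0.89 × 6.299 × 128.6 × 0.9343 = 673.6 m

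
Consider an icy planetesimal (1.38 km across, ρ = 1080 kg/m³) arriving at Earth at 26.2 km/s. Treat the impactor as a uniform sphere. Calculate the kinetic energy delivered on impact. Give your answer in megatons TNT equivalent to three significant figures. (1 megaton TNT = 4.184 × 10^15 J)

E ≈ 1.22 × 10^5 Mt TNT

d = 1380 m; v = 26200 m/s.
Mass m = (π/6) ρ d³ = (π/6) × 1080 × (1380)³ = 1.486 × 10^12 kg
E = ½ m v² = 0.5 × 1.486 × 10^12 × (26200)² = 5.100 × 10^20 J
   = 5.100 × 10^20 / 4.184×10^15 = 1.219 × 10^5 Mt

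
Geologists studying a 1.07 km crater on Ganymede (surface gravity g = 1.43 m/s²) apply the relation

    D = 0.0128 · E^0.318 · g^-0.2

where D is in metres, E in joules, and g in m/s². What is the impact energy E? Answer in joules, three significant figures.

E ≈ 3.77 × 10^15 J

Rearranging: E = [D / (0.0128 · g^-0.2)]^(1/0.318).
D = 1070 m.
g^-0.2 = 1.43^-0.2 = 0.9310
D / (0.0128 × 0.9310) = 1070 / (0.01192) = 8.977 × 10^4
E = (8.977 × 10^4)^3.1447 = 3.768 × 10^15 J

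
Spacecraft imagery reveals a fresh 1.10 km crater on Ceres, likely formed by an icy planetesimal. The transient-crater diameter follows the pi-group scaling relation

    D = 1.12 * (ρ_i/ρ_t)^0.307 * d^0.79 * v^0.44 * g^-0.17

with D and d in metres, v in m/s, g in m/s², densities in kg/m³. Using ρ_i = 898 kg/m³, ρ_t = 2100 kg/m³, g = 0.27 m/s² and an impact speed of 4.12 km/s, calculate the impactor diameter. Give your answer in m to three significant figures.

Rearranging for d: d = [D / (1.12 · (898/2100)^0.307 · 4120^0.44 · 0.27^-0.17)]^(1/0.79).
D = 1100 m.
(898/2100)^0.307 = 0.7704
4120^0.44 = 38.95
0.27^-0.17 = 1.249
Denominator = 1.12 × 0.7704 × 38.95 × 1.249 = 41.98
D / 41.98 = 1100 / 41.98 = 26.20
d = 26.20^(1/0.79) = 26.20^1.2658 = 62.41 m

d ≈ 62.4 m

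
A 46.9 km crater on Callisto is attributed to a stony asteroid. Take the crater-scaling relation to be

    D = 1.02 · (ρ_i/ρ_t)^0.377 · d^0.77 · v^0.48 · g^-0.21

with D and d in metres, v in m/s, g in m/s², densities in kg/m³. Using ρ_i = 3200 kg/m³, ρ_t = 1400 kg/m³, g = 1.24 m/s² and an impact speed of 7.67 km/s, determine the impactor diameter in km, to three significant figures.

Rearranging for d: d = [D / (1.02 · (3200/1400)^0.377 · 7670^0.48 · 1.24^-0.21)]^(1/0.77).
D = 46900 m.
(3200/1400)^0.377 = 1.366
7670^0.48 = 73.23
1.24^-0.21 = 0.9558
Denominator = 1.02 × 1.366 × 73.23 × 0.9558 = 97.52
D / 97.52 = 46900 / 97.52 = 480.9
d = 480.9^(1/0.77) = 480.9^1.2987 = 3042 m

d ≈ 3.04 km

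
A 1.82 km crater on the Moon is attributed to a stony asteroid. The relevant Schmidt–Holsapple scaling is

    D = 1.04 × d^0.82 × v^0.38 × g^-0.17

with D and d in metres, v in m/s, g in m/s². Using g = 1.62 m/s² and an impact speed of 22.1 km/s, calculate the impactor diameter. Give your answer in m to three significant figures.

Rearranging for d: d = [D / (1.04 · 22100^0.38 · 1.62^-0.17)]^(1/0.82).
D = 1820 m.
22100^0.38 = 44.76
1.62^-0.17 = 0.9213
Denominator = 1.04 × 44.76 × 0.9213 = 42.89
D / 42.89 = 1820 / 42.89 = 42.43
d = 42.43^(1/0.82) = 42.43^1.2195 = 96.59 m

d ≈ 96.6 m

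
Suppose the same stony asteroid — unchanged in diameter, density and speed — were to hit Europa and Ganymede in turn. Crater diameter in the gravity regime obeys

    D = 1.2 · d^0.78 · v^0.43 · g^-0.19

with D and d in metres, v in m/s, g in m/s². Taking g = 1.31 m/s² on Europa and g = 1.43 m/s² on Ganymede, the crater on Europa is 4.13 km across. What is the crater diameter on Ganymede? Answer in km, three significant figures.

All impactor-dependent factors cancel in the ratio, leaving D_Ganymede/D_Europa = (g_Ganymede/g_Europa)^-0.19.
(1.43/1.31)^-0.19 = 1.092^-0.19 = 0.9834
D_Ganymede = 0.9834 × 4.13 km = 4.06 km

D ≈ 4.06 km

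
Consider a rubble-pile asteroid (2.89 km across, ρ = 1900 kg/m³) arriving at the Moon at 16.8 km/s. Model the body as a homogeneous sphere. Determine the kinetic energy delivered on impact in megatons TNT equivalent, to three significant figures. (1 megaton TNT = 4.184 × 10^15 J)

d = 2890 m; v = 16800 m/s.
Mass m = (π/6) ρ d³ = (π/6) × 1900 × (2890)³ = 2.401 × 10^13 kg
E = ½ m v² = 0.5 × 2.401 × 10^13 × (16800)² = 3.388 × 10^21 J
   = 3.388 × 10^21 / 4.184×10^15 = 8.098 × 10^5 Mt

E ≈ 8.10 × 10^5 Mt TNT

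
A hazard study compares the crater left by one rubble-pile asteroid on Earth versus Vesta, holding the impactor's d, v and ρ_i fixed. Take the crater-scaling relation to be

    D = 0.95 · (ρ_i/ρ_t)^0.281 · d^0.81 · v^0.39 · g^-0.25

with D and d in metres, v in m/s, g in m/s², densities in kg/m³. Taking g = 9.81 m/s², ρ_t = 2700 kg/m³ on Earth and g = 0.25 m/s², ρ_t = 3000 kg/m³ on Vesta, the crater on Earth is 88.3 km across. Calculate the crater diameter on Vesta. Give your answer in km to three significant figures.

The impactor-only factors (d, v, ρ_i) cancel in the ratio, leaving D_Vesta/D_Earth = (g_Vesta/g_Earth)^-0.25 · (ρ_t,Earth/ρ_t,Vesta)^0.281.
(0.25/9.81)^-0.25 = 0.02548^-0.25 = 2.503
(2700/3000)^0.281 = 0.9000^0.281 = 0.9708
Ratio = 2.503 × 0.9708 = 2.430
D_Vesta = 2.430 × 88.3 km = 215 km

D ≈ 215 km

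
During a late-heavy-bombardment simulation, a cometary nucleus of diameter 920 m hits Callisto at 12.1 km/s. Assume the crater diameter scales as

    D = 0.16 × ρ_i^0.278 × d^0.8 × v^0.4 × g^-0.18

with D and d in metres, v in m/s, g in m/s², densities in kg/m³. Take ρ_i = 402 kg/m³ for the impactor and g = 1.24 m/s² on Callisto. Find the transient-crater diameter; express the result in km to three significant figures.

D ≈ 8.23 km

In SI units: v = 12100 m/s.
ρ_i^0.278 = 402^0.278 = 5.296
d^0.8 = 920^0.8 = 235.0
v^0.4 = 12100^0.4 = 42.96
g^-0.18 = 1.24^-0.18 = 0.9620
D = 0.16 × 5.296 × 235.0 × 42.96 × 0.9620 = 8230 m
   = 8.230 km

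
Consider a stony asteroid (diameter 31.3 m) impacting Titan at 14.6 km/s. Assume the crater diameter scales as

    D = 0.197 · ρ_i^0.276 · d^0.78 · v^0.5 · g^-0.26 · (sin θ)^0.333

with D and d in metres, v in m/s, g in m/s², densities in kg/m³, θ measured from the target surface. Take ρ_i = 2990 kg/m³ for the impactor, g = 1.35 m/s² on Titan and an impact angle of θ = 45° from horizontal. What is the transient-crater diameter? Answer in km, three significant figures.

D ≈ 2.62 km

In SI units: v = 14600 m/s.
ρ_i^0.276 = 2990^0.276 = 9.105
d^0.78 = 31.3^0.78 = 14.67
v^0.5 = 14600^0.5 = 120.8
g^-0.26 = 1.35^-0.26 = 0.9249
(sin 45°)^0.333 = 0.7071^0.333 = 0.8910
D = 0.197 × 9.105 × 14.67 × 120.8 × 0.9249 × 0.8910 = 2619 m
   = 2.619 km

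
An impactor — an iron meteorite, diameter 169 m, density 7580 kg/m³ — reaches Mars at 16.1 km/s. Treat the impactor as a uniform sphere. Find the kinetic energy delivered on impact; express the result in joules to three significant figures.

E ≈ 2.48 × 10^18 J

v = 16100 m/s.
Mass m = (π/6) ρ d³ = (π/6) × 7580 × (169)³ = 1.916 × 10^10 kg
E = ½ m v² = 0.5 × 1.916 × 10^10 × (16100)² = 2.483 × 10^18 J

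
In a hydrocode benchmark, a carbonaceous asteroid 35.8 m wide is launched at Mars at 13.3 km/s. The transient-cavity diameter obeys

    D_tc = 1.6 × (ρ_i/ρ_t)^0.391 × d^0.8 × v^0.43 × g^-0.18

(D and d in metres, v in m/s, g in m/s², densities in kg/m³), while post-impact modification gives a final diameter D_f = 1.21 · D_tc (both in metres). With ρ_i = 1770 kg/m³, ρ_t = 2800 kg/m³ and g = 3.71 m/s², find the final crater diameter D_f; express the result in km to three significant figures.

D_f ≈ 1.33 km

v = 13300 m/s.
(ρ_i/ρ_t)^0.391 = (1770/2800)^0.391 = 0.8358
d^0.8 = 35.8^0.8 = 17.50
v^0.43 = 13300^0.43 = 59.33
g^-0.18 = 3.71^-0.18 = 0.7898
D_tc = 1.6 × 0.8358 × 17.50 × 59.33 × 0.7898 = 1097 m
D_f = 1.21 × 1097 = 1327 m
     = 1.327 km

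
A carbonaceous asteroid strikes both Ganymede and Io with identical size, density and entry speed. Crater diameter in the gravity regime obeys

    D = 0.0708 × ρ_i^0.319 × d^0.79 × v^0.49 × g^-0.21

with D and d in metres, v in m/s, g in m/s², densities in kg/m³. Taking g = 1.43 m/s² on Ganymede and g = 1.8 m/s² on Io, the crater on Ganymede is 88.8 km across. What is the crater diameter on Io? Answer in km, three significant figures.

All impactor-dependent factors cancel in the ratio, leaving D_Io/D_Ganymede = (g_Io/g_Ganymede)^-0.21.
(1.8/1.43)^-0.21 = 1.259^-0.21 = 0.9528
D_Io = 0.9528 × 88.8 km = 84.6 km

D ≈ 84.6 km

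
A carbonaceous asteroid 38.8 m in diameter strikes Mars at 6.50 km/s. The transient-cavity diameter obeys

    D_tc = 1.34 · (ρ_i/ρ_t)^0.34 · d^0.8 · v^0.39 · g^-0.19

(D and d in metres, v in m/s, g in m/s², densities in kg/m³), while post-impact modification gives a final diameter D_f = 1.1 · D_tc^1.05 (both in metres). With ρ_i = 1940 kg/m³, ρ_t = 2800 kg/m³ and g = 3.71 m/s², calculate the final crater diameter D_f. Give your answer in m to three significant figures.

D_f ≈ 795 m

v = 6500 m/s.
(ρ_i/ρ_t)^0.34 = (1940/2800)^0.34 = 0.8827
d^0.8 = 38.8^0.8 = 18.67
v^0.39 = 6500^0.39 = 30.69
g^-0.19 = 3.71^-0.19 = 0.7795
D_tc = 1.34 × 0.8827 × 18.67 × 30.69 × 0.7795 = 528.3 m
D_f = 1.1 × (528.3)^1.05 = 795.1 m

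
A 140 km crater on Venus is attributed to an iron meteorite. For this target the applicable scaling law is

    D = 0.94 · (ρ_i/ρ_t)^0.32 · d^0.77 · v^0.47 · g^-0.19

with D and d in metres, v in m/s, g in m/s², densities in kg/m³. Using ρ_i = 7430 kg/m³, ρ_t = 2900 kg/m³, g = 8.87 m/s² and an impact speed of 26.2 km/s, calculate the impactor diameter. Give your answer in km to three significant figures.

d ≈ 12.2 km

Rearranging for d: d = [D / (0.94 · (7430/2900)^0.32 · 26200^0.47 · 8.87^-0.19)]^(1/0.77).
D = 140000 m.
(7430/2900)^0.32 = 1.351
26200^0.47 = 119.3
8.87^-0.19 = 0.6605
Denominator = 0.94 × 1.351 × 119.3 × 0.6605 = 100.1
D / 100.1 = 140000 / 100.1 = 1399
d = 1399^(1/0.77) = 1399^1.2987 = 12175 m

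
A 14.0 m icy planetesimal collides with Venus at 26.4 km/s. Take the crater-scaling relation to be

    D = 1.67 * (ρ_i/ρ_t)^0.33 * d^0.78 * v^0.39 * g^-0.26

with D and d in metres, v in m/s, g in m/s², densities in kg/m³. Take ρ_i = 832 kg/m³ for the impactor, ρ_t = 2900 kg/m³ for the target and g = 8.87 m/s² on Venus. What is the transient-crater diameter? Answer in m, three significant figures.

D ≈ 260 m

In SI units: v = 26400 m/s.
(ρ_i/ρ_t)^0.33 = (832/2900)^0.33 = 0.6623
d^0.78 = 14^0.78 = 7.834
v^0.39 = 26400^0.39 = 53.02
g^-0.26 = 8.87^-0.26 = 0.5669
D = 1.67 × 0.6623 × 7.834 × 53.02 × 0.5669 = 260.4 m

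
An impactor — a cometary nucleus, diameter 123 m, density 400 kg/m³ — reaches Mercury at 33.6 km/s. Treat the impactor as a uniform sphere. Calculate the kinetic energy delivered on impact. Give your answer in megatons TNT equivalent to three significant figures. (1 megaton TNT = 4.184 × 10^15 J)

E ≈ 52.6 Mt TNT

v = 33600 m/s.
Mass m = (π/6) ρ d³ = (π/6) × 400 × (123)³ = 3.897 × 10^8 kg
E = ½ m v² = 0.5 × 3.897 × 10^8 × (33600)² = 2.200 × 10^17 J
   = 2.200 × 10^17 / 4.184×10^15 = 52.58 Mt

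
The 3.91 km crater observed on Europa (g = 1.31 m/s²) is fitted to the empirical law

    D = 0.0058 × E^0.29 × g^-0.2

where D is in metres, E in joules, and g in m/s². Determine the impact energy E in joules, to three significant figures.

Rearranging: E = [D / (0.0058 · g^-0.2)]^(1/0.29).
D = 3910 m.
g^-0.2 = 1.31^-0.2 = 0.9474
D / (0.0058 × 0.9474) = 3910 / (5.495 × 10^-3) = 7.116 × 10^5
E = (7.116 × 10^5)^3.4483 = 1.514 × 10^20 J

E ≈ 1.51 × 10^20 J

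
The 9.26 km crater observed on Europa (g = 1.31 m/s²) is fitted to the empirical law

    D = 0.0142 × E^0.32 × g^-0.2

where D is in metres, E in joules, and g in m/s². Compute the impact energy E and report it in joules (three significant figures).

Rearranging: E = [D / (0.0142 · g^-0.2)]^(1/0.32).
D = 9260 m.
g^-0.2 = 1.31^-0.2 = 0.9474
D / (0.0142 × 0.9474) = 9260 / (0.01345) = 6.885 × 10^5
E = (6.885 × 10^5)^3.125 = 1.752 × 10^18 J

E ≈ 1.75 × 10^18 J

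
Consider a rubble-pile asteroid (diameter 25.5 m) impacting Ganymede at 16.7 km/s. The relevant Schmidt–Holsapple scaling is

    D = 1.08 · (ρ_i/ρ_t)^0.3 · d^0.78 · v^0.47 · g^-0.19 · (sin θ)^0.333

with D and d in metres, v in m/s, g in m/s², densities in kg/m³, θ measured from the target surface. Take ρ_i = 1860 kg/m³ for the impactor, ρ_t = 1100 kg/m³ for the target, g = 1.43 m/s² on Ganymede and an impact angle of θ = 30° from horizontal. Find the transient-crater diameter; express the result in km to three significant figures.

In SI units: v = 16700 m/s.
(ρ_i/ρ_t)^0.3 = (1860/1100)^0.3 = 1.171
d^0.78 = 25.5^0.78 = 12.51
v^0.47 = 16700^0.47 = 96.53
g^-0.19 = 1.43^-0.19 = 0.9343
(sin 30°)^0.333 = 0.5000^0.333 = 0.7939
D = 1.08 × 1.171 × 12.51 × 96.53 × 0.9343 × 0.7939 = 1133 m
   = 1.133 km

D ≈ 1.13 km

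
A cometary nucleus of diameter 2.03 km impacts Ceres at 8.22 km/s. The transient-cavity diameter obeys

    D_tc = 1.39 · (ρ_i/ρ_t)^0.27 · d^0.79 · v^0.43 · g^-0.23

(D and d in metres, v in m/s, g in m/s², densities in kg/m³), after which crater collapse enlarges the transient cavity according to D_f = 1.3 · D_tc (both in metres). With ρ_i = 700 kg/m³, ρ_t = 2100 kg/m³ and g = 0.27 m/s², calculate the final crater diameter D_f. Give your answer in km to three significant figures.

In SI: d = 2030 m, v = 8220 m/s.
(ρ_i/ρ_t)^0.27 = (700/2100)^0.27 = 0.7433
d^0.79 = 2030^0.79 = 410.1
v^0.43 = 8220^0.43 = 48.24
g^-0.23 = 0.27^-0.23 = 1.351
D_tc = 1.39 × 0.7433 × 410.1 × 48.24 × 1.351 = 27610 m
D_f = 1.3 × 27610 = 35893 m
     = 35.89 km

D_f ≈ 35.9 km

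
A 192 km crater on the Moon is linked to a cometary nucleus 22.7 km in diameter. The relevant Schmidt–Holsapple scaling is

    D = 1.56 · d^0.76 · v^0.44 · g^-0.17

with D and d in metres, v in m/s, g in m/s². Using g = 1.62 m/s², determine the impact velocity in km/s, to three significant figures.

v ≈ 13.4 km/s

Rearranging for v: v = [D / (1.56 · 22700^0.76 · 1.62^-0.17)]^(1/0.44).
D = 192000 m.
22700^0.76 = 2044
1.62^-0.17 = 0.9213
Denominator = 1.56 × 2044 × 0.9213 = 2938
D / 2938 = 192000 / 2938 = 65.35
v = 65.35^(1/0.44) = 65.35^2.2727 = 13351 m/s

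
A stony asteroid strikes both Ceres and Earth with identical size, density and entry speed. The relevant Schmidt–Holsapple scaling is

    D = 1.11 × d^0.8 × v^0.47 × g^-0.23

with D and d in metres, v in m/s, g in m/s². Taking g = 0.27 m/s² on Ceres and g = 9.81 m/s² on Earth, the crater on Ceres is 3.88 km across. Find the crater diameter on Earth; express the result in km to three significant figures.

D ≈ 1.70 km

All impactor-dependent factors cancel in the ratio, leaving D_Earth/D_Ceres = (g_Earth/g_Ceres)^-0.23.
(9.81/0.27)^-0.23 = 36.33^-0.23 = 0.4377
D_Earth = 0.4377 × 3.88 km = 1.70 km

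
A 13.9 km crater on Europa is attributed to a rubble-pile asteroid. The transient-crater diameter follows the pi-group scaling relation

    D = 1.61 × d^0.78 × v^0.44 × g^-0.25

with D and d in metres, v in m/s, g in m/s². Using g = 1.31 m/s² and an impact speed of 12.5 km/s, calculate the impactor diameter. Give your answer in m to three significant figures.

Rearranging for d: d = [D / (1.61 · 12500^0.44 · 1.31^-0.25)]^(1/0.78).
D = 13900 m.
12500^0.44 = 63.48
1.31^-0.25 = 0.9347
Denominator = 1.61 × 63.48 × 0.9347 = 95.53
D / 95.53 = 13900 / 95.53 = 145.5
d = 145.5^(1/0.78) = 145.5^1.2821 = 592.9 m

d ≈ 593 m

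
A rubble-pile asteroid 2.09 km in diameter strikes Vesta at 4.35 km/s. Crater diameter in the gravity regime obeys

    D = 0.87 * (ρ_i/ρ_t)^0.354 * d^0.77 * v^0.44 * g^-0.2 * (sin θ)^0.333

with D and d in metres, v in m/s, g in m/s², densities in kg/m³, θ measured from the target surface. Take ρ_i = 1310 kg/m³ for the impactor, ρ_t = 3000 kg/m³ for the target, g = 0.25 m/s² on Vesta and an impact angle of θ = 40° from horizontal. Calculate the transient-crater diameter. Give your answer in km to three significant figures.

D ≈ 10.6 km

In SI units: d = 2090 m, v = 4350 m/s.
(ρ_i/ρ_t)^0.354 = (1310/3000)^0.354 = 0.7458
d^0.77 = 2090^0.77 = 360.2
v^0.44 = 4350^0.44 = 39.90
g^-0.2 = 0.25^-0.2 = 1.320
(sin 40°)^0.333 = 0.6428^0.333 = 0.8632
D = 0.87 × 0.7458 × 360.2 × 39.90 × 1.320 × 0.8632 = 10625 m
   = 10.63 km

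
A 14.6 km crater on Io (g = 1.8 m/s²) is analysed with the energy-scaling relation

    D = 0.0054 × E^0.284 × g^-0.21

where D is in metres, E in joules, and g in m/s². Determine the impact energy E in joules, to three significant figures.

Rearranging: E = [D / (0.0054 · g^-0.21)]^(1/0.284).
D = 14600 m.
g^-0.21 = 1.8^-0.21 = 0.8839
D / (0.0054 × 0.8839) = 14600 / (4.773 × 10^-3) = 3.059 × 10^6
E = (3.059 × 10^6)^3.5211 = 6.861 × 10^22 J

E ≈ 6.86 × 10^22 J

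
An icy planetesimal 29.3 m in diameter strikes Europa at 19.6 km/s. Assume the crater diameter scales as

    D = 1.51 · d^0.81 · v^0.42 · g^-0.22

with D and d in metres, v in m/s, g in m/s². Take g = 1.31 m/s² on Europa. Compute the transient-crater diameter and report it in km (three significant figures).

In SI units: v = 19600 m/s.
d^0.81 = 29.3^0.81 = 15.42
v^0.42 = 19600^0.42 = 63.50
g^-0.22 = 1.31^-0.22 = 0.9423
D = 1.51 × 15.42 × 63.50 × 0.9423 = 1393 m
   = 1.393 km

D ≈ 1.39 km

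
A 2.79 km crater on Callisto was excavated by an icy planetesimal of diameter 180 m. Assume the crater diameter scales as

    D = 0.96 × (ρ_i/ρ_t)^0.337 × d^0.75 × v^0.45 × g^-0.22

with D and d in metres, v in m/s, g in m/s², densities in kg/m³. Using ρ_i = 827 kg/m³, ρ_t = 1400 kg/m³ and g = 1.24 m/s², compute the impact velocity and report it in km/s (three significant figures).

Rearranging for v: v = [D / (0.96 · (827/1400)^0.337 · 180^0.75 · 1.24^-0.22)]^(1/0.45).
D = 2790 m.
(827/1400)^0.337 = 0.8374
180^0.75 = 49.14
1.24^-0.22 = 0.9538
Denominator = 0.96 × 0.8374 × 49.14 × 0.9538 = 37.68
D / 37.68 = 2790 / 37.68 = 74.04
v = 74.04^(1/0.45) = 74.04^2.2222 = 14267 m/s

v ≈ 14.3 km/s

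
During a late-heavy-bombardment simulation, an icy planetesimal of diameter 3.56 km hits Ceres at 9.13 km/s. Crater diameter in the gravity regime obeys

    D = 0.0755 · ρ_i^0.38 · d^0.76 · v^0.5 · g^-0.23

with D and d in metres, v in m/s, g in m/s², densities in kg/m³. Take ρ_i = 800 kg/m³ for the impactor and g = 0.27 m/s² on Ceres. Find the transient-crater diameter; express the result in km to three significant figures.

D ≈ 61.8 km

In SI units: d = 3560 m, v = 9130 m/s.
ρ_i^0.38 = 800^0.38 = 12.68
d^0.76 = 3560^0.76 = 500.2
v^0.5 = 9130^0.5 = 95.55
g^-0.23 = 0.27^-0.23 = 1.351
D = 0.0755 × 12.68 × 500.2 × 95.55 × 1.351 = 61815 m
   = 61.82 km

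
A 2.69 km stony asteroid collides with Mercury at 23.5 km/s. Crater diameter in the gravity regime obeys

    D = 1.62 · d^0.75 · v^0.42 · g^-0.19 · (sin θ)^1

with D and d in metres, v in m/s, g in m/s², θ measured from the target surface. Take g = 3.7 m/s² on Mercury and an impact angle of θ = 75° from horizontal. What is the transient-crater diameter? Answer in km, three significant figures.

In SI units: d = 2690 m, v = 23500 m/s.
d^0.75 = 2690^0.75 = 373.5
v^0.42 = 23500^0.42 = 68.52
g^-0.19 = 3.7^-0.19 = 0.7799
(sin 75°)^1 = 0.9659^1 = 0.9659
D = 1.62 × 373.5 × 68.52 × 0.7799 × 0.9659 = 31232 m
   = 31.23 km

D ≈ 31.2 km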